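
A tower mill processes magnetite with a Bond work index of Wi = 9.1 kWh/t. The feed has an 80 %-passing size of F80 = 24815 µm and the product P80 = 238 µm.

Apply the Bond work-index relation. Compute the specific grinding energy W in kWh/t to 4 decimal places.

W = 10 Wi (1/√P80 − 1/√F80)  [Bond]
1/√238 = 0.064820;  1/√24815 = 0.006348
W = 10·9.1·(0.064820 − 0.006348) = 5.3210 kWh/t

W = 5.3210 kWh/t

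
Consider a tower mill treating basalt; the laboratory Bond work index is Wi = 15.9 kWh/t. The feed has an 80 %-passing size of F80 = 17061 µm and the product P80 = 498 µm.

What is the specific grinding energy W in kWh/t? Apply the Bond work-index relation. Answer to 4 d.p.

W = 5.9077 kWh/t

W = 10 Wi (P80^-0.5 − F80^-0.5)
1/√498 = 0.044811;  1/√17061 = 0.007656
W = 10·15.9·(0.044811 − 0.007656) = 5.9077 kWh/t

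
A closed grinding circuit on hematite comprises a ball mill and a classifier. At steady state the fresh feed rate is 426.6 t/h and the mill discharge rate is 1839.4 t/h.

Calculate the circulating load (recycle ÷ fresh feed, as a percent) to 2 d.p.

CL = 331.18 %

M = F + R at steady state, so:
R = M − F = 1839.4 − 426.6 = 1412.8 t/h
CL = 100·R/F = 100·1412.8/426.6 = 331.18 %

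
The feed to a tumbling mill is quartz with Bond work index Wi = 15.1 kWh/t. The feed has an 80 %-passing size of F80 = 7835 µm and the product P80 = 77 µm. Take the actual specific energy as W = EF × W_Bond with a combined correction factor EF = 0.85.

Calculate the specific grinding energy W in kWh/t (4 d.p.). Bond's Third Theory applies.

W = 10 Wi / √P80 − 10 Wi / √F80
1/√77 = 0.113961;  1/√7835 = 0.011297
W = 10·15.1·(0.113961 − 0.011297) = 15.5021 kWh/t
With EF = 0.85: W = 15.5021·0.85 = 13.1768 kWh/t

W = 13.1768 kWh/t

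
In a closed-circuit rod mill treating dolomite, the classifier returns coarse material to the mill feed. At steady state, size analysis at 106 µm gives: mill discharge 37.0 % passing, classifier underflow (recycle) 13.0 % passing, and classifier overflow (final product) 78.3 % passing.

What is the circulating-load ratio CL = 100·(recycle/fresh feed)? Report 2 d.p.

CL = 172.08 %

Mass balance on the −106 µm fraction:
d + r·d = r·u + o → r(d−u) = o−d
r = (78.3 − 37.0)/(37.0 − 13.0) = 41.3/24.0 = 1.7208
CL = 100·r = 172.08 %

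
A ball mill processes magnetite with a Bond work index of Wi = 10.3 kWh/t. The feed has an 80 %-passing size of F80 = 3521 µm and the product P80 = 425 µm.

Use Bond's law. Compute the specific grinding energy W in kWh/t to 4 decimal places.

W = 10 Wi (P80^-0.5 − F80^-0.5)
1/√425 = 0.048507;  1/√3521 = 0.016853
W = 10·10.3·(0.048507 − 0.016853) = 3.2604 kWh/t

W = 3.2604 kWh/t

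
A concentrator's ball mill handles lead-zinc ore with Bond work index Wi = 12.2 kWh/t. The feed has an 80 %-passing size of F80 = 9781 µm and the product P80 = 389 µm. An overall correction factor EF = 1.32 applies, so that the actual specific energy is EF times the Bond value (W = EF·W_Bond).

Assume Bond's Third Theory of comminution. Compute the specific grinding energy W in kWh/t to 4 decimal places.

W = 10 Wi (1/√P80 − 1/√F80)  [Bond]
1/√389 = 0.050702;  1/√9781 = 0.010111
W = 10·12.2·(0.050702 − 0.010111) = 4.9521 kWh/t
Apply correction: 4.9521 × 1.32 = 6.5367 kWh/t

W = 6.5367 kWh/t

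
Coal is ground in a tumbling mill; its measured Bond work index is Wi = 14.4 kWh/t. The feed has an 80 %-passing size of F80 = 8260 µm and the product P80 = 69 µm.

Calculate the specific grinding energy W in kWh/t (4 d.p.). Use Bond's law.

W_Bond = 10·Wi·(1/√P₈₀ − 1/√F₈₀)
1/√69 = 0.120386;  1/√8260 = 0.011003
W = 10·14.4·(0.120386 − 0.011003) = 15.7511 kWh/t

W = 15.7511 kWh/t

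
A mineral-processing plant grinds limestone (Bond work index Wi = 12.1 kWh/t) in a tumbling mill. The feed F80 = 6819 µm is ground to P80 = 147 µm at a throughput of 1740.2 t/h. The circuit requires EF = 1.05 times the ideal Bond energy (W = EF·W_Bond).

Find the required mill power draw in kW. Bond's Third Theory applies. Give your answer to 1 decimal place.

P = 15558.0 kW

Bond:  W = 10 Wi (1/√P − 1/√F)
W = 10·12.1·(1/√147 − 1/√6819) = 10·12.1·(0.070369) = 8.5146 kWh/t
Corrected W = EF·W_Bond = 1.05·8.5146 = 8.9403 kWh/t
P = W·T = 8.9403·1740.2 = 15558.0 kW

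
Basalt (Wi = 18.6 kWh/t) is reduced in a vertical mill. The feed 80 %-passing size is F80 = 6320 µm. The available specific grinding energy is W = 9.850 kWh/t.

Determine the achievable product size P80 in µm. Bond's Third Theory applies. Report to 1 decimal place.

W = 10 Wi (P80^-0.5 − F80^-0.5)
⇒ 1/√P80 = W/(10·Wi) + 1/√F80
  = 9.8500/(10·18.6) + 1/√6320 = 0.052957 + 0.012579 = 0.065536
P80 = (1/0.065536)² = 15.2588² = 232.83 µm

P80 = 232.8 µm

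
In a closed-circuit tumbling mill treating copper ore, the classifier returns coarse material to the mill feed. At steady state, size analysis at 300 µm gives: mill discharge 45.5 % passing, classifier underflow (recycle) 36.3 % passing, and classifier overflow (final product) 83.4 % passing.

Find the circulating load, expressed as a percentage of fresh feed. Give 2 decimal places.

Mass balance on the −300 µm fraction:
r = (o − d)/(d − u)
r = (83.4 − 45.5)/(45.5 − 36.3) = 37.9/9.2 = 4.1196
CL = 100·r = 411.96 %

CL = 411.96 %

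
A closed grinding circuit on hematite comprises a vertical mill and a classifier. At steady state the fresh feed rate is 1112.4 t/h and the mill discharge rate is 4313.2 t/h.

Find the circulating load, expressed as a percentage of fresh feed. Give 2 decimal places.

CL = 287.74 %

Discharge = new feed + return, hence
R = M − F = 4313.2 − 1112.4 = 3200.8 t/h
CL = 100·R/F = 100·3200.8/1112.4 = 287.74 %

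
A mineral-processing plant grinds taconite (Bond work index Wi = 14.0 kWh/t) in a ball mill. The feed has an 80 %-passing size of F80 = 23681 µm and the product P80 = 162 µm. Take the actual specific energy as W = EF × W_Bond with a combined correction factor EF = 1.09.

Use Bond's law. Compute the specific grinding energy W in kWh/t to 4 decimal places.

W = 10.9977 kWh/t

W = 10·Wi·(P80^(-½) − F80^(-½))
1/√162 = 0.078567;  1/√23681 = 0.006498
W = 10·14.0·(0.078567 − 0.006498) = 10.0897 kWh/t
W_actual = 1.09 × 10.0897 = 10.9977 kWh/t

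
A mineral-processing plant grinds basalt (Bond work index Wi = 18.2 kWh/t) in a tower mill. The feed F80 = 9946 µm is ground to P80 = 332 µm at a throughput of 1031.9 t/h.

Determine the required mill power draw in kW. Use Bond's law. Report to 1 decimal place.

P = 8424.0 kW

W = 10 Wi / √P80 − 10 Wi / √F80
W = 10·18.2·(1/√332 − 1/√9946) = 10·18.2·(0.044855) = 8.1636 kWh/t
P = W·T = 8.1636·1031.9 = 8424.0 kW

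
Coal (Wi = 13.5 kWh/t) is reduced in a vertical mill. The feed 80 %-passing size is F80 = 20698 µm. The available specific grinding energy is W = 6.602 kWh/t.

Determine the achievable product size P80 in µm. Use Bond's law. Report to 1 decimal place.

W = 10 Wi / √P80 − 10 Wi / √F80
⇒ 1/√P80 = W/(10·Wi) + 1/√F80
  = 6.6020/(10·13.5) + 1/√20698 = 0.048904 + 0.006951 = 0.055855
P80 = (1/0.055855)² = 17.9037² = 320.54 µm

P80 = 320.5 µm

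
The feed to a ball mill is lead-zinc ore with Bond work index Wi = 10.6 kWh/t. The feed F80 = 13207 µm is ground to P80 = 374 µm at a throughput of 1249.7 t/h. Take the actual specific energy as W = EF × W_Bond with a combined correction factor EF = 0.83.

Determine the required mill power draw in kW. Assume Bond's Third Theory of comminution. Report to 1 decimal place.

W = 10·Wi·[P80^(−½) − F80^(−½)]
W = 10·10.6·(1/√374 − 1/√13207) = 10·10.6·(0.043007) = 4.5588 kWh/t
Corrected W = EF·W_Bond = 0.83·4.5588 = 3.7838 kWh/t
Power = W × throughput = 3.7838 kWh/t × 1249.7 t/h = 4728.6 kW

P = 4728.6 kW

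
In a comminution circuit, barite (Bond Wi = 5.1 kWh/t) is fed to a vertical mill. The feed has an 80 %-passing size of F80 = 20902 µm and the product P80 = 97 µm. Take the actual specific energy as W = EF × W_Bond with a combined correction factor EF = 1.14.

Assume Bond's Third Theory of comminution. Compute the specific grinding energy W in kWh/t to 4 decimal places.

W = 5.5011 kWh/t

W = 10 Wi (P80^-0.5 − F80^-0.5)
1/√97 = 0.101535;  1/√20902 = 0.006917
W = 10·5.1·(0.101535 − 0.006917) = 4.8255 kWh/t
Apply correction: 4.8255 × 1.14 = 5.5011 kWh/t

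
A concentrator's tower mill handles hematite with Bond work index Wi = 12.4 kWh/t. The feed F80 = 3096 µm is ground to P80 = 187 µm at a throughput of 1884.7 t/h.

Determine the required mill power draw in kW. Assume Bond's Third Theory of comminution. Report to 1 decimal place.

W = 10 Wi (P80^-0.5 − F80^-0.5)
W = 10·12.4·(1/√187 − 1/√3096) = 10·12.4·(0.055155) = 6.8392 kWh/t
P = W·T = 6.8392·1884.7 = 12889.9 kW

P = 12889.9 kW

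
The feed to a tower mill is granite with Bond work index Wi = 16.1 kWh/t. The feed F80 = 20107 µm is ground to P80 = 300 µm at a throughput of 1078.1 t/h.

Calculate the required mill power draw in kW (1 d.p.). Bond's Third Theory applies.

P = 8797.2 kW

W = 10 Wi (1/√P80 − 1/√F80)  [Bond]
W = 10·16.1·(1/√300 − 1/√20107) = 10·16.1·(0.050683) = 8.1599 kWh/t
P = W·T = 8.1599·1078.1 = 8797.2 kW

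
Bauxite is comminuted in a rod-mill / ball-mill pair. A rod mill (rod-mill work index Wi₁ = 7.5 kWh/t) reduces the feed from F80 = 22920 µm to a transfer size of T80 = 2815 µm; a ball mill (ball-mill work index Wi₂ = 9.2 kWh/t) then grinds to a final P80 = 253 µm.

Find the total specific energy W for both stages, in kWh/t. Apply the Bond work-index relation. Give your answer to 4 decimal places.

W = 10·Wi·(P80^(-½) − F80^(-½))
Stage 1 (22920→2815 µm, Wi₁=7.5): W₁ = 10·7.5·(0.018848 − 0.006605) = 0.9182 kWh/t
Stage 2 (2815→253 µm, Wi₂=9.2): W₂ = 10·9.2·(0.062869 − 0.018848) = 4.0500 kWh/t
W = W₁ + W₂ = 0.9182 + 4.0500 = 4.9682 kWh/t

W = 4.9682 kWh/t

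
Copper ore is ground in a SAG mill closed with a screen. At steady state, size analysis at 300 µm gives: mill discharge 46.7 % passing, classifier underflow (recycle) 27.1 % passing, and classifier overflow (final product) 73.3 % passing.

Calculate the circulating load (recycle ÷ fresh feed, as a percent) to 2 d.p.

CL = 135.71 %

Mass balance on the −300 µm fraction:
r = (o − d)/(d − u)
r = (73.3 − 46.7)/(46.7 − 27.1) = 26.6/19.6 = 1.3571
CL = 100·r = 135.71 %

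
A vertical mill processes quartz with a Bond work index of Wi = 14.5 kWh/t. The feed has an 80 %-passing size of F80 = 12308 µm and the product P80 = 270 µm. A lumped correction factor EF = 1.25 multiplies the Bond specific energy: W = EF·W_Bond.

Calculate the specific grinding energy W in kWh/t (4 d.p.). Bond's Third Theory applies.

W = 9.3968 kWh/t

W = 10 Wi (P80^-0.5 − F80^-0.5)
1/√270 = 0.060858;  1/√12308 = 0.009014
W = 10·14.5·(0.060858 − 0.009014) = 7.5174 kWh/t
With EF = 1.25: W = 7.5174·1.25 = 9.3968 kWh/t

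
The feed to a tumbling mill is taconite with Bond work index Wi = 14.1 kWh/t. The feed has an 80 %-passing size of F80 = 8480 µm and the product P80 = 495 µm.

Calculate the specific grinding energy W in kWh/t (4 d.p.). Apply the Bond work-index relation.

W = 4.8063 kWh/t

Bond:  W = 10 Wi (1/√P − 1/√F)
1/√495 = 0.044947;  1/√8480 = 0.010859
W = 10·14.1·(0.044947 − 0.010859) = 4.8063 kWh/t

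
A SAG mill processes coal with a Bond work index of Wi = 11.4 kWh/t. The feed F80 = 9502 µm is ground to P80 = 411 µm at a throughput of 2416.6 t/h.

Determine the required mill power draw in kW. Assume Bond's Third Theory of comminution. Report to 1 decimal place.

P = 10762.8 kW

W_Bond = 10·Wi·(1/√P₈₀ − 1/√F₈₀)
W = 10·11.4·(1/√411 − 1/√9502) = 10·11.4·(0.039068) = 4.4537 kWh/t
Mill draw = 4.4537 × 2416.6 = 10762.8 kW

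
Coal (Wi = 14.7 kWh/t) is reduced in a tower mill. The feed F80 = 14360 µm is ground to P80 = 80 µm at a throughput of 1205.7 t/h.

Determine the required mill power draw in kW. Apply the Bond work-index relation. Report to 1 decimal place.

P = 18336.8 kW

W = 10 Wi (P80^-0.5 − F80^-0.5)
W = 10·14.7·(1/√80 − 1/√14360) = 10·14.7·(0.103458) = 15.2084 kWh/t
P = W·T = 15.2084·1205.7 = 18336.8 kW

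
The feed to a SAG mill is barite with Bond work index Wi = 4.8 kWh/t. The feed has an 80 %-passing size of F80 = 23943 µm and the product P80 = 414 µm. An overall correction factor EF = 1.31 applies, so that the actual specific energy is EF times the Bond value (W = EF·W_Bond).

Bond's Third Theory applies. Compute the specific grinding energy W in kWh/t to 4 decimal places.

Bond: W = 10·Wi·(1/√P80 − 1/√F80)
1/√414 = 0.049147;  1/√23943 = 0.006463
W = 10·4.8·(0.049147 − 0.006463) = 2.0489 kWh/t
W_actual = 1.31 × 2.0489 = 2.6840 kWh/t

W = 2.6840 kWh/t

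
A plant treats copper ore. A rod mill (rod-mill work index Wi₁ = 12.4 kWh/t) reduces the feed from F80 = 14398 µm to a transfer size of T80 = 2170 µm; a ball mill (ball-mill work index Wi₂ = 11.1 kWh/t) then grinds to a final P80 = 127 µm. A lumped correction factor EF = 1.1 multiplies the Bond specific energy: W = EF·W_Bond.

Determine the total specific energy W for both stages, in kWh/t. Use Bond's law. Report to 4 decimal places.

W = 10.0049 kWh/t

W = 10·Wi·[P80^(−½) − F80^(−½)]
Stage 1 (14398→2170 µm, Wi₁=12.4): W₁ = 10·12.4·(0.021467 − 0.008334) = 1.6285 kWh/t
Stage 2 (2170→127 µm, Wi₂=11.1): W₂ = 10·11.1·(0.088736 − 0.021467) = 7.4668 kWh/t
W = W₁ + W₂ = 1.6285 + 7.4668 = 9.0953 kWh/t
W_actual = 1.1 × 9.0953 = 10.0049 kWh/t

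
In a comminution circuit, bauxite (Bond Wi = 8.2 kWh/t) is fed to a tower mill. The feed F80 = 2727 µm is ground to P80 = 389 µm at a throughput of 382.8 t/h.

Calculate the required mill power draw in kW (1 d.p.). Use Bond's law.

W = 10·Wi·(P80^(-½) − F80^(-½))
W = 10·8.2·(1/√389 − 1/√2727) = 10·8.2·(0.031553) = 2.5873 kWh/t
Mill draw = 2.5873 × 382.8 = 990.4 kW

P = 990.4 kW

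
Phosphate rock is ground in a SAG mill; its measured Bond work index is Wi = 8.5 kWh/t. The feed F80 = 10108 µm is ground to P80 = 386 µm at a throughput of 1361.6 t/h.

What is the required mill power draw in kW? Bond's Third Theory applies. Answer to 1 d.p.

P = 4739.6 kW

W = 10·Wi·(P80^(-½) − F80^(-½))
W = 10·8.5·(1/√386 − 1/√10108) = 10·8.5·(0.040952) = 3.4809 kWh/t
P_mill = W·ṁ = 3.4809·1361.6 = 4739.6 kW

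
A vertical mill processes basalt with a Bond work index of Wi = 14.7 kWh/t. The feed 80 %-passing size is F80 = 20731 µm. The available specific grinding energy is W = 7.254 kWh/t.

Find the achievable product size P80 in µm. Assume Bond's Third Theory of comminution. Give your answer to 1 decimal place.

W = 10·Wi·[P80^(−½) − F80^(−½)]
P80^-0.5 = F80^-0.5 + W/(10 Wi)
  = 7.2540/(10·14.7) + 1/√20731 = 0.049347 + 0.006945 = 0.056292
P80 = (1/0.056292)² = 17.7644² = 315.58 µm

P80 = 315.6 µm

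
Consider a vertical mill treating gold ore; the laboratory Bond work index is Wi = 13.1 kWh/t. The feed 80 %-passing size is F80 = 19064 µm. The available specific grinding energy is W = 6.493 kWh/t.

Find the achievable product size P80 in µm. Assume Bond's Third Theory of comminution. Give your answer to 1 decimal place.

W = 10·Wi·[P80^(−½) − F80^(−½)]
P80^-0.5 = F80^-0.5 + W/(10 Wi)
  = 6.4930/(10·13.1) + 1/√19064 = 0.049565 + 0.007243 = 0.056807
P80 = (1/0.056807)² = 17.6033² = 309.88 µm

P80 = 309.9 µm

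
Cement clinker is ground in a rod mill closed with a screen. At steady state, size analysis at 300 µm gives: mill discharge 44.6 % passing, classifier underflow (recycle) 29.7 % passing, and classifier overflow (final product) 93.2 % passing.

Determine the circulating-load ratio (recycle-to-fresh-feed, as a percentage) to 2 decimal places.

Two-product formula at 300 µm:
r = (o − d)/(d − u)
r = (93.2 − 44.6)/(44.6 − 29.7) = 48.6/14.9 = 3.2617
CL = 100·r = 326.17 %

CL = 326.17 %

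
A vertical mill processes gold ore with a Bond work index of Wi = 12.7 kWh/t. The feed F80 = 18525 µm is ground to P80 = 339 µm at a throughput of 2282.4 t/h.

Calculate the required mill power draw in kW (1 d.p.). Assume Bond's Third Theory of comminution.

P = 13613.6 kW

Bond:  W = 10 Wi (1/√P − 1/√F)
W = 10·12.7·(1/√339 − 1/√18525) = 10·12.7·(0.046965) = 5.9646 kWh/t
Power = W × throughput = 5.9646 kWh/t × 2282.4 t/h = 13613.6 kW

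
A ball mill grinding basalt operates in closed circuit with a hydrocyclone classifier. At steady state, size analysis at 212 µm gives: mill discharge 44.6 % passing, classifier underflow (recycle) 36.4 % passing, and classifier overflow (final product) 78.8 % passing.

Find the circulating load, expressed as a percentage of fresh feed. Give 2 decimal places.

Balance %-passing 212 µm (r = R/F):
d + r·d = r·u + o → r(d−u) = o−d
r = (78.8 − 44.6)/(44.6 − 36.4) = 34.2/8.2 = 4.1707
CL = 100·r = 417.07 %

CL = 417.07 %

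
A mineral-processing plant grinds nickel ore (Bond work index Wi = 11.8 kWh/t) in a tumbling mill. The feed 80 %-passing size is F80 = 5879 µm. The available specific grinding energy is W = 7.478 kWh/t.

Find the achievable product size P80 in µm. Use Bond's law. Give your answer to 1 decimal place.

P80 = 171.3 µm

W = 10·Wi·[P80^(−½) − F80^(−½)]
⇒ 1/√P80 = W/(10 Wi) + 1/√F80
  = 7.4780/(10·11.8) + 1/√5879 = 0.063373 + 0.013042 = 0.076415
P80 = (1/0.076415)² = 13.0864² = 171.25 µm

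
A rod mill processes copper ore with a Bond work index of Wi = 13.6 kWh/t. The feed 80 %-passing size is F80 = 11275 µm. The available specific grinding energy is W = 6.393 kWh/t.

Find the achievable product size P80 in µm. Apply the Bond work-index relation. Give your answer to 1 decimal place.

W = 10·Wi·(P80^(-½) − F80^(-½))
P80^(−½) = W/(10 Wi) + F80^(−½)
  = 6.3930/(10·13.6) + 1/√11275 = 0.047007 + 0.009418 = 0.056425
P80 = (1/0.056425)² = 17.7226² = 314.09 µm

P80 = 314.1 µm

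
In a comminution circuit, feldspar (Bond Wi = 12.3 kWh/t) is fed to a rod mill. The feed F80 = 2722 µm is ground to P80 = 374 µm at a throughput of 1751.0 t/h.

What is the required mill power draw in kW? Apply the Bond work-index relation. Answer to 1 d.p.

P = 7008.6 kW

W = 10·Wi·[P80^(−½) − F80^(−½)]
W = 10·12.3·(1/√374 − 1/√2722) = 10·12.3·(0.032542) = 4.0026 kWh/t
Power = W × throughput = 4.0026 kWh/t × 1751.0 t/h = 7008.6 kW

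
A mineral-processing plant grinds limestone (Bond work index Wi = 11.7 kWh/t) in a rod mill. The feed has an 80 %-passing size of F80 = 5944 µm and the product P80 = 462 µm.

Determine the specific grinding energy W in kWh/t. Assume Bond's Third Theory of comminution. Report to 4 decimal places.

W = 3.9258 kWh/t

W = 10·Wi·(P80^(-½) − F80^(-½))
1/√462 = 0.046524;  1/√5944 = 0.012971
W = 10·11.7·(0.046524 − 0.012971) = 3.9258 kWh/t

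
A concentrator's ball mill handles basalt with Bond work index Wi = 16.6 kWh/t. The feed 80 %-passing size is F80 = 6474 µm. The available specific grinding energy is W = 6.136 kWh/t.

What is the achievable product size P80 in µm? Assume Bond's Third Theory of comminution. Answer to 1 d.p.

P80 = 409.9 µm

Bond:  W = 10 Wi (1/√P − 1/√F)
⇒ 1/√P80 = W/(10·Wi) + 1/√F80
  = 6.1360/(10·16.6) + 1/√6474 = 0.036964 + 0.012428 = 0.049392
P80 = (1/0.049392)² = 20.2461² = 409.90 µm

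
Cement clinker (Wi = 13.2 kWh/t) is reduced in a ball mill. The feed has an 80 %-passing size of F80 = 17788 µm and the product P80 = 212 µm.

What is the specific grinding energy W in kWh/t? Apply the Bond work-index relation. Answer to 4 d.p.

W = 8.0761 kWh/t

W = 10 Wi (P80^-0.5 − F80^-0.5)
1/√212 = 0.068680;  1/√17788 = 0.007498
W = 10·13.2·(0.068680 − 0.007498) = 8.0761 kWh/t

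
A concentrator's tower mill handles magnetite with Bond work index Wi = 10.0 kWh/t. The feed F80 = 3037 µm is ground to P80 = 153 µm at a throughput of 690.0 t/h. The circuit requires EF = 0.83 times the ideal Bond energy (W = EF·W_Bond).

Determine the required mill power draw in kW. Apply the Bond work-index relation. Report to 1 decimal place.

W = 10·Wi·[P80^(−½) − F80^(−½)]
W = 10·10.0·(1/√153 − 1/√3037) = 10·10.0·(0.062699) = 6.2699 kWh/t
W_actual = 0.83 × 6.2699 = 5.2040 kWh/t
P = W·T = 5.2040·690.0 = 3590.8 kW

P = 3590.8 kW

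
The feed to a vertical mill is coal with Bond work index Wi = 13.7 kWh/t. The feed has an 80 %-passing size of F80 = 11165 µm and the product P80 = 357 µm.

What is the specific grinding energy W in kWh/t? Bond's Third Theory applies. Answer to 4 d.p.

W = 5.9543 kWh/t

W_Bond = 10·Wi·(1/√P₈₀ − 1/√F₈₀)
1/√357 = 0.052926;  1/√11165 = 0.009464
W = 10·13.7·(0.052926 − 0.009464) = 5.9543 kWh/t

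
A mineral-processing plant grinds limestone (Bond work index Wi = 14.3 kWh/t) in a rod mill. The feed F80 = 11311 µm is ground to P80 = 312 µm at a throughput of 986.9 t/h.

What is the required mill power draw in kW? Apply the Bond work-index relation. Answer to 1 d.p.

W_Bond = 10·Wi·(1/√P₈₀ − 1/√F₈₀)
W = 10·14.3·(1/√312 − 1/√11311) = 10·14.3·(0.047211) = 6.7512 kWh/t
Mill draw = 6.7512 × 986.9 = 6662.8 kW

P = 6662.8 kW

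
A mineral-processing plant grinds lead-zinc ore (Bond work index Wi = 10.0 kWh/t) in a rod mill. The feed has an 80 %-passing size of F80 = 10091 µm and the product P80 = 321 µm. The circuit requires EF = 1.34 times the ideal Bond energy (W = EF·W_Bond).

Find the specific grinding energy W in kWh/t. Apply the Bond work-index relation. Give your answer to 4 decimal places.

W = 6.1452 kWh/t

W = 10 Wi (1/√P80 − 1/√F80)  [Bond]
1/√321 = 0.055815;  1/√10091 = 0.009955
W = 10·10.0·(0.055815 − 0.009955) = 4.5860 kWh/t
With EF = 1.34: W = 4.5860·1.34 = 6.1452 kWh/t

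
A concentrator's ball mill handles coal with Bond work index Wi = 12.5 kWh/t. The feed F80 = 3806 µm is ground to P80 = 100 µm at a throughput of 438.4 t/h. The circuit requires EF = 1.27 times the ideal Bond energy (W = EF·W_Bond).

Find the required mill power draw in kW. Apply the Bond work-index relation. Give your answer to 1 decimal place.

W = 10·Wi·(P80^(-½) − F80^(-½))
W = 10·12.5·(1/√100 − 1/√3806) = 10·12.5·(0.083791) = 10.4738 kWh/t
W_actual = 1.27 × 10.4738 = 13.3018 kWh/t
Mill draw = 13.3018 × 438.4 = 5831.5 kW

P = 5831.5 kW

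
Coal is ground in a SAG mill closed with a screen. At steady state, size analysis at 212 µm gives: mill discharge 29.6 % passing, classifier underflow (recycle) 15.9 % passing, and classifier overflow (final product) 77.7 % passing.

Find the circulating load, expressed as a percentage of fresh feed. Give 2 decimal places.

CL = 351.09 %

Mass balance on the −212 µm fraction:
(1+r)·d = r·u + o ⇒ r = (o−d)/(d−u)
r = (77.7 − 29.6)/(29.6 − 15.9) = 48.1/13.7 = 3.5109
CL = 100·r = 351.09 %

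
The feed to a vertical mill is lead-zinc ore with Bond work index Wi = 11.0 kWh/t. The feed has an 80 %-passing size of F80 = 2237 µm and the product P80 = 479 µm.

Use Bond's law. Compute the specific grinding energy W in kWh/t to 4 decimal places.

W = 2.7003 kWh/t

W = 10·Wi·[P80^(−½) − F80^(−½)]
1/√479 = 0.045691;  1/√2237 = 0.021143
W = 10·11.0·(0.045691 − 0.021143) = 2.7003 kWh/t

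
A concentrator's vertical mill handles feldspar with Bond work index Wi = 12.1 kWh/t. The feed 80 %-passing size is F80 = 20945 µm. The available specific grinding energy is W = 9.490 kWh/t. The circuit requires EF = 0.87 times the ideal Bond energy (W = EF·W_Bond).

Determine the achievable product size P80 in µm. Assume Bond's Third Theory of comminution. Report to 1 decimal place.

W_Bond = 10·Wi·(1/√P₈₀ − 1/√F₈₀)
W_Bond = W / EF = 9.490 / 0.87 = 10.9080 kWh/t
P80^-0.5 = F80^-0.5 + W_Bond/(10 Wi)
  = 10.9080/(10·12.1) + 1/√20945 = 0.090149 + 0.006910 = 0.097059
P80 = (1/0.097059)² = 10.3030² = 106.15 µm

P80 = 106.2 µm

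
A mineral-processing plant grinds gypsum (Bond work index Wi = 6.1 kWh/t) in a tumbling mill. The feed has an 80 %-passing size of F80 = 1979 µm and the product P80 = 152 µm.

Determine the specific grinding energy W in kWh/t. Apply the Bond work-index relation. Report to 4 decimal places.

W = 3.5765 kWh/t

W = 10 Wi / √P80 − 10 Wi / √F80
1/√152 = 0.081111;  1/√1979 = 0.022479
W = 10·6.1·(0.081111 − 0.022479) = 3.5765 kWh/t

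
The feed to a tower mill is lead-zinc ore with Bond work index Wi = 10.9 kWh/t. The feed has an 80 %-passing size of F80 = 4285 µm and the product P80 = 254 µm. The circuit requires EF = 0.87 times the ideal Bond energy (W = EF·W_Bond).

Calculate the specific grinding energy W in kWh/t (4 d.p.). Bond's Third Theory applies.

W = 4.5015 kWh/t

Bond:  W = 10 Wi (1/√P − 1/√F)
1/√254 = 0.062746;  1/√4285 = 0.015277
W = 10·10.9·(0.062746 − 0.015277) = 5.1741 kWh/t
Corrected W = EF·W_Bond = 0.87·5.1741 = 4.5015 kWh/t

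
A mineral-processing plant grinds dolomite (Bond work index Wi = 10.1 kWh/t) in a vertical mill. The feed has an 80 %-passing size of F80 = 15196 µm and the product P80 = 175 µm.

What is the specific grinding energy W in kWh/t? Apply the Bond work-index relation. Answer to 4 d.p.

W = 6.8156 kWh/t

Bond: W = 10·Wi·(1/√P80 − 1/√F80)
1/√175 = 0.075593;  1/√15196 = 0.008112
W = 10·10.1·(0.075593 − 0.008112) = 6.8156 kWh/t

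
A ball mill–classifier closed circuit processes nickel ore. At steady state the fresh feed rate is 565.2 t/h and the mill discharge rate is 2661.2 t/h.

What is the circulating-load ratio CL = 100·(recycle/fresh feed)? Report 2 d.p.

CL = 370.84 %

Steady state: M = F + R.
R = M − F = 2661.2 − 565.2 = 2096.0 t/h
CL = 100·R/F = 100·2096.0/565.2 = 370.84 %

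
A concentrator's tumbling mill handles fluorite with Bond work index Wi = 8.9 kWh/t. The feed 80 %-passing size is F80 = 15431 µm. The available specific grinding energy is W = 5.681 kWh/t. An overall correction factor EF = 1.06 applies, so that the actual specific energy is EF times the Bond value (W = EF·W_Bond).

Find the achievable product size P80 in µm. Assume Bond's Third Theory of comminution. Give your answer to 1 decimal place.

P80 = 214.6 µm

Bond:  W = 10 Wi (1/√P − 1/√F)
W_Bond = W / EF = 5.681 / 1.06 = 5.3594 kWh/t
1/√P80 = 1/√F80 + W_Bond/(10·Wi)
  = 5.3594/(10·8.9) + 1/√15431 = 0.060218 + 0.008050 = 0.068268
P80 = (1/0.068268)² = 14.6480² = 214.57 µm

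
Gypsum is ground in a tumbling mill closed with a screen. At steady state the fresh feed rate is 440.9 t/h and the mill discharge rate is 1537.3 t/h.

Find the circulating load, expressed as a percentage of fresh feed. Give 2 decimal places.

CL = 248.67 %

Steady state: M = F + R.
R = M − F = 1537.3 − 440.9 = 1096.4 t/h
CL = 100·R/F = 100·1096.4/440.9 = 248.67 %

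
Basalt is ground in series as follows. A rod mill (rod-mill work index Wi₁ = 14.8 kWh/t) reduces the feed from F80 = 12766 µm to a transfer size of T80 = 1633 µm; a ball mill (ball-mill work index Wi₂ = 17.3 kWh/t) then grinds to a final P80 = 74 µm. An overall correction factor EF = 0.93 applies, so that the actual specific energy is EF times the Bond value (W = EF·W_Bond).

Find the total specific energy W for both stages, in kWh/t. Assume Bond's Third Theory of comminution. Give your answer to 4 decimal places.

W = 16.9095 kWh/t

W = 10 Wi (P80^-0.5 − F80^-0.5)
Stage 1 (12766→1633 µm, Wi₁=14.8): W₁ = 10·14.8·(0.024746 − 0.008851) = 2.3525 kWh/t
Stage 2 (1633→74 µm, Wi₂=17.3): W₂ = 10·17.3·(0.116248 − 0.024746) = 15.8298 kWh/t
W = W₁ + W₂ = 2.3525 + 15.8298 = 18.1823 kWh/t
Corrected W = EF·W_Bond = 0.93·18.1823 = 16.9095 kWh/t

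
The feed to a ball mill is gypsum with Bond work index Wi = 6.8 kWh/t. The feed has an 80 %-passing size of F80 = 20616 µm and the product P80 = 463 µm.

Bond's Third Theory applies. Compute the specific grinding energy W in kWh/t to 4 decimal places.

W = 2.6866 kWh/t

Bond:  W = 10 Wi (1/√P − 1/√F)
1/√463 = 0.046474;  1/√20616 = 0.006965
W = 10·6.8·(0.046474 − 0.006965) = 2.6866 kWh/t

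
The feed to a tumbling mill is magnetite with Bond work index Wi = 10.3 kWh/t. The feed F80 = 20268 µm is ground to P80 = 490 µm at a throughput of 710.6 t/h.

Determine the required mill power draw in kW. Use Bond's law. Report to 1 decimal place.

W = 10 Wi / √P80 − 10 Wi / √F80
W = 10·10.3·(1/√490 − 1/√20268) = 10·10.3·(0.038151) = 3.9296 kWh/t
Mill draw = 3.9296 × 710.6 = 2792.4 kW

P = 2792.4 kW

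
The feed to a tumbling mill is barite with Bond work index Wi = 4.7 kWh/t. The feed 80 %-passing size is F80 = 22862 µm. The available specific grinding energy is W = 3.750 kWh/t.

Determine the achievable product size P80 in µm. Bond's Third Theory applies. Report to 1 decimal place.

P80 = 134.0 µm

Bond:  W = 10 Wi (1/√P − 1/√F)
1/√P80 = 1/√F80 + W/(10·Wi)
  = 3.7500/(10·4.7) + 1/√22862 = 0.079787 + 0.006614 = 0.086401
P80 = (1/0.086401)² = 11.5740² = 133.96 µm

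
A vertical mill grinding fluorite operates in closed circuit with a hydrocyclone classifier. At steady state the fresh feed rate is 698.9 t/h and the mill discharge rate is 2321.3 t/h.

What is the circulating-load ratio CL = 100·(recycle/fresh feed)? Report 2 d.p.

CL = 232.14 %

Discharge = new feed + return, hence
R = M − F = 2321.3 − 698.9 = 1622.4 t/h
CL = 100·R/F = 100·1622.4/698.9 = 232.14 %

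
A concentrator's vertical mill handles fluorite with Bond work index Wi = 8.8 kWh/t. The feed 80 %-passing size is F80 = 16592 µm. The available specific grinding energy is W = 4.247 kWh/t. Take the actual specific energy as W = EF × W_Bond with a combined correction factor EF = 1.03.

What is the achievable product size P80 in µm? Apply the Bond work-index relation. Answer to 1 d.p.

W = 10 Wi / √P80 − 10 Wi / √F80
W_Bond = W / EF = 4.247 / 1.03 = 4.1233 kWh/t
⇒ 1/√P80 = W_Bond/(10·Wi) + 1/√F80
  = 4.1233/(10·8.8) + 1/√16592 = 0.046856 + 0.007763 = 0.054619
P80 = (1/0.054619)² = 18.3086² = 335.21 µm

P80 = 335.2 µm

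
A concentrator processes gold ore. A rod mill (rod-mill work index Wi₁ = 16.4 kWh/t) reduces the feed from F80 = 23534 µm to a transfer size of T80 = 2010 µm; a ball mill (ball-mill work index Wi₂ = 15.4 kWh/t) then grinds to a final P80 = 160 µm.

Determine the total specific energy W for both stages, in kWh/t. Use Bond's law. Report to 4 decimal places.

W = 11.3288 kWh/t

W = 10 Wi (1/√P80 − 1/√F80)  [Bond]
Stage 1 (23534→2010 µm, Wi₁=16.4): W₁ = 10·16.4·(0.022305 − 0.006519) = 2.5890 kWh/t
Stage 2 (2010→160 µm, Wi₂=15.4): W₂ = 10·15.4·(0.079057 − 0.022305) = 8.7398 kWh/t
W = W₁ + W₂ = 2.5890 + 8.7398 = 11.3288 kWh/t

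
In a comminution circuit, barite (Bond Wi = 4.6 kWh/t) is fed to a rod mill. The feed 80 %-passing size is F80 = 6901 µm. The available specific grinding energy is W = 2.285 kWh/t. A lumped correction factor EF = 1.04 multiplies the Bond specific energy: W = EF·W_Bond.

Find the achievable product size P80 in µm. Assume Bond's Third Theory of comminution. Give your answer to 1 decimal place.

W = 10·Wi·(P80^(-½) − F80^(-½))
W_Bond = W / EF = 2.285 / 1.04 = 2.1971 kWh/t
1/√P80 = 1/√F80 + W_Bond/(10·Wi)
  = 2.1971/(10·4.6) + 1/√6901 = 0.047763 + 0.012038 = 0.059801
P80 = (1/0.059801)² = 16.7221² = 279.63 µm

P80 = 279.6 µm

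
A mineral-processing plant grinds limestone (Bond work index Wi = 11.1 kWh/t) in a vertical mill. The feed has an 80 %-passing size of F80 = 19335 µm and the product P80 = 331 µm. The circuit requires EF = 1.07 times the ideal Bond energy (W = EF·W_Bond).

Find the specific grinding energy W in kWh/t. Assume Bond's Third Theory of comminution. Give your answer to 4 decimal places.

W = 5.6740 kWh/t

W = 10 Wi (1/√P80 − 1/√F80)  [Bond]
1/√331 = 0.054965;  1/√19335 = 0.007192
W = 10·11.1·(0.054965 − 0.007192) = 5.3028 kWh/t
Corrected W = EF·W_Bond = 1.07·5.3028 = 5.6740 kWh/t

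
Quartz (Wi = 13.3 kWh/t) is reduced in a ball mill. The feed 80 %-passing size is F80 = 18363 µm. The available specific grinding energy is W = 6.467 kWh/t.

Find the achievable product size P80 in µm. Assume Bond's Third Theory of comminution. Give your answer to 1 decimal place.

P80 = 318.8 µm

W = 10·Wi·(P80^(-½) − F80^(-½))
P80^-0.5 = F80^-0.5 + W/(10 Wi)
  = 6.4670/(10·13.3) + 1/√18363 = 0.048624 + 0.007380 = 0.056004
P80 = (1/0.056004)² = 17.8560² = 318.84 µm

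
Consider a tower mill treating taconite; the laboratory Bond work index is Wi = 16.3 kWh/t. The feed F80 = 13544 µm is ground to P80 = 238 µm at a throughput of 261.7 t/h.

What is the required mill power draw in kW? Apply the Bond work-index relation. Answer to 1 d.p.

P = 2398.5 kW

W = 10 Wi / √P80 − 10 Wi / √F80
W = 10·16.3·(1/√238 − 1/√13544) = 10·16.3·(0.056228) = 9.1651 kWh/t
Power = W × throughput = 9.1651 kWh/t × 261.7 t/h = 2398.5 kW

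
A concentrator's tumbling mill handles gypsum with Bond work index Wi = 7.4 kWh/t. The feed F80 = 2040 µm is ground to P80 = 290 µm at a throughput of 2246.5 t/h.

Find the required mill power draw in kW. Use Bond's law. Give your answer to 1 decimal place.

W = 10·Wi·[P80^(−½) − F80^(−½)]
W = 10·7.4·(1/√290 − 1/√2040) = 10·7.4·(0.036582) = 2.7070 kWh/t
Mill draw = 2.7070 × 2246.5 = 6081.4 kW

P = 6081.4 kW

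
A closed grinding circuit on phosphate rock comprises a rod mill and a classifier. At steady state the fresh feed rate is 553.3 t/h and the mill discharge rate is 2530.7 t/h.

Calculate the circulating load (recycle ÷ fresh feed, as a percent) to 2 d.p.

CL = 357.38 %

Discharge = new feed + return, hence
R = M − F = 2530.7 − 553.3 = 1977.4 t/h
CL = 100·R/F = 100·1977.4/553.3 = 357.38 %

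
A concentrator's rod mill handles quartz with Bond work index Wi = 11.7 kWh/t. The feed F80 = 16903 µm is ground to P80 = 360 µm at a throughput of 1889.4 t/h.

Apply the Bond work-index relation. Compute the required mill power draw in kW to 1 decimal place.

Bond:  W = 10 Wi (1/√P − 1/√F)
W = 10·11.7·(1/√360 − 1/√16903) = 10·11.7·(0.045013) = 5.2665 kWh/t
Power = W × throughput = 5.2665 kWh/t × 1889.4 t/h = 9950.6 kW

P = 9950.6 kW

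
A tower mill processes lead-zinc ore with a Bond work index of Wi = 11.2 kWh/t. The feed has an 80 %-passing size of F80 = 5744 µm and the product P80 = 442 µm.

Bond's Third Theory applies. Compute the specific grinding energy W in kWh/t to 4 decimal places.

Bond:  W = 10 Wi (1/√P − 1/√F)
1/√442 = 0.047565;  1/√5744 = 0.013194
W = 10·11.2·(0.047565 − 0.013194) = 3.8495 kWh/t

W = 3.8495 kWh/t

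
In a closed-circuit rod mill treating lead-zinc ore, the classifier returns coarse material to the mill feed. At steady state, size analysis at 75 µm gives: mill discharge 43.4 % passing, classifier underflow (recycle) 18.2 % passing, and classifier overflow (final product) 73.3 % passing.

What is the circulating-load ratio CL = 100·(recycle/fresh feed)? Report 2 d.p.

CL = 118.65 %

Mass balance on the −75 µm fraction:
(1+r)·d = r·u + o ⇒ r = (o−d)/(d−u)
r = (73.3 − 43.4)/(43.4 − 18.2) = 29.9/25.2 = 1.1865
CL = 100·r = 118.65 %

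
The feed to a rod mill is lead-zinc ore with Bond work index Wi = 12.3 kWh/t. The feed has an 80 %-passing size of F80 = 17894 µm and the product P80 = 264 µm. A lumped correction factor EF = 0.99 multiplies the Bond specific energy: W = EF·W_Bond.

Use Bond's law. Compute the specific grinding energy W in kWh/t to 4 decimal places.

W = 6.5841 kWh/t

Bond:  W = 10 Wi (1/√P − 1/√F)
1/√264 = 0.061546;  1/√17894 = 0.007476
W = 10·12.3·(0.061546 − 0.007476) = 6.6506 kWh/t
With EF = 0.99: W = 6.6506·0.99 = 6.5841 kWh/t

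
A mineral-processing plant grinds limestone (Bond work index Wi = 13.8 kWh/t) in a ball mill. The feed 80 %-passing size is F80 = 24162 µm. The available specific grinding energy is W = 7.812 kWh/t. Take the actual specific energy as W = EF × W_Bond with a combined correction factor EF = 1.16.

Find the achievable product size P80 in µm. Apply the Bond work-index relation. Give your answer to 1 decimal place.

Bond:  W = 10 Wi (1/√P − 1/√F)
W_Bond = W / EF = 7.812 / 1.16 = 6.7345 kWh/t
P80^(−½) = W_Bond/(10 Wi) + F80^(−½)
  = 6.7345/(10·13.8) + 1/√24162 = 0.048801 + 0.006433 = 0.055234
P80 = (1/0.055234)² = 18.1048² = 327.78 µm

P80 = 327.8 µm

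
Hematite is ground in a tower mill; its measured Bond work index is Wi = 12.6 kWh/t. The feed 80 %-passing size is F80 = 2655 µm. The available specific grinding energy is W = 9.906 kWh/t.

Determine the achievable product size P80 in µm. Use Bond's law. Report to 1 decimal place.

W = 10·Wi·[P80^(−½) − F80^(−½)]
1/√P80 = 1/√F80 + W/(10·Wi)
  = 9.9060/(10·12.6) + 1/√2655 = 0.078619 + 0.019407 = 0.098026
P80 = (1/0.098026)² = 10.2013² = 104.07 µm

P80 = 104.1 µm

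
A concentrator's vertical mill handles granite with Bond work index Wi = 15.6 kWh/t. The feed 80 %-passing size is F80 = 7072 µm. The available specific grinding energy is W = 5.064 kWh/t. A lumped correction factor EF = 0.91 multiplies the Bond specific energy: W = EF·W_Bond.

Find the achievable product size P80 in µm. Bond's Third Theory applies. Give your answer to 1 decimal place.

P80 = 442.0 µm

W_Bond = 10·Wi·(1/√P₈₀ − 1/√F₈₀)
W_Bond = W / EF = 5.064 / 0.91 = 5.5648 kWh/t
P80^-0.5 = F80^-0.5 + W_Bond/(10 Wi)
  = 5.5648/(10·15.6) + 1/√7072 = 0.035672 + 0.011891 = 0.047563
P80 = (1/0.047563)² = 21.0246² = 442.03 µm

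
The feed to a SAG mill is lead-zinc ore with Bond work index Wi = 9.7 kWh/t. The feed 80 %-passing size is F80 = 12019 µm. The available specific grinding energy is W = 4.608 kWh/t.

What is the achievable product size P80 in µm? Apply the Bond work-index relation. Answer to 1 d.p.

P80 = 311.9 µm

W = 10·Wi·(P80^(-½) − F80^(-½))
P80^-0.5 = F80^-0.5 + W/(10 Wi)
  = 4.6080/(10·9.7) + 1/√12019 = 0.047505 + 0.009121 = 0.056627
P80 = (1/0.056627)² = 17.6595² = 311.86 µm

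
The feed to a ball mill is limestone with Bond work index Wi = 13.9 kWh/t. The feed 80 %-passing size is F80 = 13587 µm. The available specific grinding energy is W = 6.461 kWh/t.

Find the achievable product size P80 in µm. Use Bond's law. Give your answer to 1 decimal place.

P80 = 329.8 µm

Bond:  W = 10 Wi (1/√P − 1/√F)
⇒ 1/√P80 = W/(10·Wi) + 1/√F80
  = 6.4610/(10·13.9) + 1/√13587 = 0.046482 + 0.008579 = 0.055061
P80 = (1/0.055061)² = 18.1617² = 329.85 µm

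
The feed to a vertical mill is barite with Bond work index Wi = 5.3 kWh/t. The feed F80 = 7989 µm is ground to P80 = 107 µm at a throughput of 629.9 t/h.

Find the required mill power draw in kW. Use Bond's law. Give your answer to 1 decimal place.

P = 2853.9 kW

W_Bond = 10·Wi·(1/√P₈₀ − 1/√F₈₀)
W = 10·5.3·(1/√107 − 1/√7989) = 10·5.3·(0.085486) = 4.5307 kWh/t
Mill draw = 4.5307 × 629.9 = 2853.9 kW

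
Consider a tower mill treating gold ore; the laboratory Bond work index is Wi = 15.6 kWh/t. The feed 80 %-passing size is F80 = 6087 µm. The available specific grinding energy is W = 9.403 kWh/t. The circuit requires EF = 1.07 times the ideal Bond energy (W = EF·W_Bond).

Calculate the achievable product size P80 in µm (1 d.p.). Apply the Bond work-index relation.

P80 = 209.1 µm

W_Bond = 10·Wi·(1/√P₈₀ − 1/√F₈₀)
W_Bond = W / EF = 9.403 / 1.07 = 8.7879 kWh/t
⇒ 1/√P80 = W_Bond/(10·Wi) + 1/√F80
  = 8.7879/(10·15.6) + 1/√6087 = 0.056332 + 0.012817 = 0.069150
P80 = (1/0.069150)² = 14.4614² = 209.13 µm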